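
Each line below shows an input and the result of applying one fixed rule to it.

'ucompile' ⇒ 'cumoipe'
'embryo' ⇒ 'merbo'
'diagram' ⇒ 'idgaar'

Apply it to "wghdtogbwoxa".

gwdhotbgowa

Rule — swap each adjacent pair of characters (1↔2, 3↔4, ...), then delete the last character.
For "wghdtogbwoxa", step one produces "gwdhotbgowax"; step two turns that into "gwdhotbgowa".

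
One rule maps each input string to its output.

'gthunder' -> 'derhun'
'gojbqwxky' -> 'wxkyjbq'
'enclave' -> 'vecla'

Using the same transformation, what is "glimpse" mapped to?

seimp

Rule — delete the first 2 characters, then move the first 3 characters to the end (rotate left by 3).
Doing the same to "glimpse": "seimp".
(Check on "enclave": → "clave" → "vecla" ✓)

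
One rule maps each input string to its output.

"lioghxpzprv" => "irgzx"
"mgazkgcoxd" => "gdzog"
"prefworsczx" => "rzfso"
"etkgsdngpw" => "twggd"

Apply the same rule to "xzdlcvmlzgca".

Rule — keep every other character starting from the second (positions 2nd, 4th, 6th, ...), then take characters alternately from the front and the back (1st, last, 2nd, 2nd-last, ...).
Starting from "xzdlcvmlzgca": after the first operation, "zlvlga"; after the second, "zalgvl".

zalgvl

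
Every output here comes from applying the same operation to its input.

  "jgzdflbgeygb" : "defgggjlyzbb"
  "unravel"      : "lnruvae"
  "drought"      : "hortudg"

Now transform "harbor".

horrab

Looking at the pairs, the operation is to sort the characters into alphabetical order, then move the first 2 characters to the end (rotate left by 2).
Applying both steps to "harbor": "abhorr", then "horrab".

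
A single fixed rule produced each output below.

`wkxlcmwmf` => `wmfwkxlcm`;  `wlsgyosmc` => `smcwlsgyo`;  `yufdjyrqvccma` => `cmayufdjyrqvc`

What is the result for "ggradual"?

ualggrad

The rule is to move the last 3 characters to the front (rotate right by 3).
"ggradual" → "ualggrad".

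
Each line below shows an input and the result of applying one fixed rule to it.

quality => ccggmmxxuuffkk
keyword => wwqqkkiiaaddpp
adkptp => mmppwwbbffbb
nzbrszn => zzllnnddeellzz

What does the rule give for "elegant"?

qqxxqqssmmzzff

What's happening: double every character, then shift every letter 12 places forward in the alphabet (wrapping around).
Working it through for "elegant": intermediate "eelleeggaanntt", final "qqxxqqssmmzzff".
(Check on "adkptp": → "aaddkkppttpp" → "mmppwwbbffbb" ✓)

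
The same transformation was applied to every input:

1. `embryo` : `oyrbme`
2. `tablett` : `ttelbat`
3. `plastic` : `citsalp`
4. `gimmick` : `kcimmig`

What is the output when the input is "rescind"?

dnicser

The rule is to reverse the string.
"rescind" → "dnicser".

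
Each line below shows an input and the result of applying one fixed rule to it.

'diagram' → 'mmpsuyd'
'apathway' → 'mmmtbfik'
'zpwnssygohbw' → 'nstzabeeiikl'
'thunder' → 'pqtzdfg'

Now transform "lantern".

The rule is to sort the characters into alphabetical order, then shift every letter 12 places forward in the alphabet (wrapping around).
Starting from "lantern": after the first operation, "aelnnrt"; after the second, "mqxzzdf".

mqxzzdf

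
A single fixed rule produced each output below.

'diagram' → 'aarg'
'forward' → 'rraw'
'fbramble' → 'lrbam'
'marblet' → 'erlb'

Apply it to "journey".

eunr

Looking at the pairs, the operation is to take characters alternately from the front and the back (1st, last, 2nd, 2nd-last, ...), then delete the first 3 characters.
"journey" → "eunr".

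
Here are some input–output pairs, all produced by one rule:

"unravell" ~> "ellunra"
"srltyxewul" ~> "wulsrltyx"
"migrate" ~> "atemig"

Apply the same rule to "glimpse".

psegli

Looking at the pairs, the operation is to move the last 3 characters to the front (rotate right by 3), then delete the last character.
"glimpse" → "psegli".
(Check on "migrate": → "atemigr" → "atemig" ✓)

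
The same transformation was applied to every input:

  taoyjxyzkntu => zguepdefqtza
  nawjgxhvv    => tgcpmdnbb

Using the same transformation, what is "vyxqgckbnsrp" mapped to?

Each output is the input with this applied: shift every letter 6 places forward in the alphabet (wrapping around).
So "vyxqgckbnsrp" becomes "bedwmiqhtyxv".

bedwmiqhtyxv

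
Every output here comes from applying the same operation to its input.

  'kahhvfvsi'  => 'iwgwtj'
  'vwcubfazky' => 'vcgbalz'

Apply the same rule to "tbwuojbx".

vpkcy

The rule is to shift every letter 1 place forward in the alphabet (wrapping around), then delete the first 3 characters.
For "tbwuojbx", step one produces "ucxvpkcy"; step two turns that into "vpkcy".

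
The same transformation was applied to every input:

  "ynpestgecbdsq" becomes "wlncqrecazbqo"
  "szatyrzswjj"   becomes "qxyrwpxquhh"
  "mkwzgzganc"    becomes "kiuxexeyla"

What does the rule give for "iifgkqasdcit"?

ggdeioyqbagr

The rule is to shift every letter 2 places backward in the alphabet (wrapping around).
For "iifgkqasdcit" the result is "ggdeioyqbagr".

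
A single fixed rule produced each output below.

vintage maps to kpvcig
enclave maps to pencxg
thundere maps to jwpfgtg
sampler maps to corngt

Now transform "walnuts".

The pattern: shift every letter 2 places forward in the alphabet (wrapping around), then delete the first character.
For "walnuts", step one produces "ycnpwvu"; step two turns that into "cnpwvu".

cnpwvu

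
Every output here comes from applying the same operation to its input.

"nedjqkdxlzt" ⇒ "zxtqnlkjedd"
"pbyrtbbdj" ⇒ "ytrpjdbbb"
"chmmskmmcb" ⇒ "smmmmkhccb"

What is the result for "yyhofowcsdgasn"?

In each case the input is transformed by: sort the characters into reverse alphabetical order.
"yyhofowcsdgasn" → "yywssoonhgfdca".

yywssoonhgfdca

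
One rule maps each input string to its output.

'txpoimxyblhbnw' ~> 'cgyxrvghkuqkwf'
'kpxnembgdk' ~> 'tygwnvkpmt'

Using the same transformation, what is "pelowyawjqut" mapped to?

ynuxfhjfszdc

The pattern: shift every letter 9 places forward in the alphabet (wrapping around).
For "pelowyawjqut" the result is "ynuxfhjfszdc".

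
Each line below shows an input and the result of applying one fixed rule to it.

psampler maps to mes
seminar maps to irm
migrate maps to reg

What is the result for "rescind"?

cds

What's happening: move the first 3 characters to the end (rotate left by 3), then keep one character in every 3, starting at position 1 (positions 1st, 4th, 7th, ...).
"rescind" → "cindres" → "cds".
(Check on "psampler": → "mplerpsa" → "mes" ✓)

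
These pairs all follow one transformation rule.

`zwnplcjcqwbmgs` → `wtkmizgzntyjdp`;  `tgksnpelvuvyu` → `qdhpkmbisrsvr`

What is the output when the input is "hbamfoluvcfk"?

eyxjclirszch

Looking at the pairs, the operation is to shift every letter 3 places backward in the alphabet (wrapping around).
Applying that to "hbamfoluvcfk" gives "eyxjclirszch".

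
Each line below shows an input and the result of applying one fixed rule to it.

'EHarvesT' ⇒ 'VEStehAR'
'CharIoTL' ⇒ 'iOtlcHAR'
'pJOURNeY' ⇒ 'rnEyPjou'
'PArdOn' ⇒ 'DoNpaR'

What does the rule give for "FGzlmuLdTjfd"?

lDtJFDfgZLMU

In each case the input is transformed by: flip the case of every letter, then swap the front and back halves of the string.
"FGzlmuLdTjfd" → "fgZLMUlDtJFD" → "lDtJFDfgZLMU".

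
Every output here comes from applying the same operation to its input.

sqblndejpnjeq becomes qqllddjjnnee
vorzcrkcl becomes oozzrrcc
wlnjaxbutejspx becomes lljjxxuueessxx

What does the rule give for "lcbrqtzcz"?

ccrrttcc

In each case the input is transformed by: keep every other character starting from the second (positions 2nd, 4th, 6th, ...), then double every character.
Starting from "lcbrqtzcz": after the first operation, "crtc"; after the second, "ccrrttcc".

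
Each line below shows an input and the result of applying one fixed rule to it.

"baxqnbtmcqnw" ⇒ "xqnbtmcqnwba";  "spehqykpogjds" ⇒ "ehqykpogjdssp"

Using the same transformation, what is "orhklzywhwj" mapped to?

hklzywhwjor

Rule — move the first 2 characters to the end (rotate left by 2).
"orhklzywhwj" → "hklzywhwjor".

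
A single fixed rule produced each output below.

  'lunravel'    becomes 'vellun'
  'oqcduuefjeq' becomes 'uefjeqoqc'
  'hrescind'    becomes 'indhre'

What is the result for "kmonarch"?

rchkmo

The pattern: move the first 3 characters to the end (rotate left by 3), then delete the first 2 characters.
"kmonarch" → "rchkmo".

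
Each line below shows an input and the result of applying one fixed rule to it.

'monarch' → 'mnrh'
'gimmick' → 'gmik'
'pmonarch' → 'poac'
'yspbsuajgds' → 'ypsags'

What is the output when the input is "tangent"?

tnet

Each output is the input with this applied: keep every other character starting from the first (positions 1st, 3rd, 5th, ...).
Applying that to "tangent" gives "tnet".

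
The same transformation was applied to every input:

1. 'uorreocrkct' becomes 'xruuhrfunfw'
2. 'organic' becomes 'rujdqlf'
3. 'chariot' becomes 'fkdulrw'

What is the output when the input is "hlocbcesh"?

Each output is the input with this applied: shift every letter 3 places forward in the alphabet (wrapping around).
So "hlocbcesh" becomes "korfefhvk".

korfefhvk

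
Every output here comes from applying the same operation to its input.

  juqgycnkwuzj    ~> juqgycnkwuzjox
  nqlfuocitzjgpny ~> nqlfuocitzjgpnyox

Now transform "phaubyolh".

The pattern: append "ox".
So "phaubyolh" becomes "phaubyolhox".

phaubyolhox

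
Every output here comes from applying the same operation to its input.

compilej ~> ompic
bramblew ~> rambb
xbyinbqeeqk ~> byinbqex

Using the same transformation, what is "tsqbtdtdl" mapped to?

sqbtdt

What's happening: delete the last 3 characters, then move the first character to the end.
Working it through for "tsqbtdtdl": intermediate "tsqbtd", final "sqbtdt".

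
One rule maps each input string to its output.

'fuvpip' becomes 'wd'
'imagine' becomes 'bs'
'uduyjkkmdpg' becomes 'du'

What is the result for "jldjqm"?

ea

Rule — shift every letter 12 places backward in the alphabet (wrapping around), then keep only the last 2 characters.
Working it through for "jldjqm": intermediate "xzrxea", final "ea".
(Check on "uduyjkkmdpg": → "irimxyyardu" → "du" ✓)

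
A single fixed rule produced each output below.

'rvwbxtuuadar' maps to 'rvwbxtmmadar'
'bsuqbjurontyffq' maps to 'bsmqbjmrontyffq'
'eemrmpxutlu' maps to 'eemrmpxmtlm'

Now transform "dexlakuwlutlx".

dexlakmwlmtlx

In each case the input is transformed by: replace every "u" with "m".
On "dexlakuwlutlx" that produces "dexlakmwlmtlx".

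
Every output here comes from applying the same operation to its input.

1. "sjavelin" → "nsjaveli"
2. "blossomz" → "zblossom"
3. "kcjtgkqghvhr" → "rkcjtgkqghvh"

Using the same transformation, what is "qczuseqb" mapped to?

bqczuseq

Rule — move the last character to the front.
Doing the same to "qczuseqb": "bqczuseq".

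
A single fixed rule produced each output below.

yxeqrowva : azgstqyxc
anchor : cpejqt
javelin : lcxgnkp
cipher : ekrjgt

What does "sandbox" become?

Looking at the pairs, the operation is to shift every letter 2 places forward in the alphabet (wrapping around).
For "sandbox" the result is "ucpfdqz".

ucpfdqz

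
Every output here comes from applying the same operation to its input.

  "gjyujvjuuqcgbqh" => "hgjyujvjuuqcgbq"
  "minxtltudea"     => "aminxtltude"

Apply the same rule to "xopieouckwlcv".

vxopieouckwlc

The transformation: move the last character to the front.
For "xopieouckwlcv" the result is "vxopieouckwlc".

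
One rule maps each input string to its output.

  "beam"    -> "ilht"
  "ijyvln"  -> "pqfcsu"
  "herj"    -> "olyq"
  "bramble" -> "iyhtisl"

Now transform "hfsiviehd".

Rule — shift every letter 7 places forward in the alphabet (wrapping around).
For "hfsiviehd" the result is "omzpcplok".

omzpcplok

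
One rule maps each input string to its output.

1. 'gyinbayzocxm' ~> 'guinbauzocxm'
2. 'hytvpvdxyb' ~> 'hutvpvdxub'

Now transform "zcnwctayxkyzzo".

zcnwctauxkuzzo

The transformation: replace every "y" with "u".
So "zcnwctayxkyzzo" becomes "zcnwctauxkuzzo".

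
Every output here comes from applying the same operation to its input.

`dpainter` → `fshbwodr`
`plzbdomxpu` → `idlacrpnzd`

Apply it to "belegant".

hbouszsp

The transformation: reverse the string, then shift every letter 12 places backward in the alphabet (wrapping around).
Starting from "belegant": after the first operation, "tnageleb"; after the second, "hbouszsp".
(Check on "dpainter": → "retniapd" → "fshbwodr" ✓)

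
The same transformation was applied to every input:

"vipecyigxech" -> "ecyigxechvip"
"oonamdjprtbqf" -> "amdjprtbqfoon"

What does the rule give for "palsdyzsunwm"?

In each case the input is transformed by: move the first 3 characters to the end (rotate left by 3).
For "palsdyzsunwm" the result is "sdyzsunwmpal".

sdyzsunwmpal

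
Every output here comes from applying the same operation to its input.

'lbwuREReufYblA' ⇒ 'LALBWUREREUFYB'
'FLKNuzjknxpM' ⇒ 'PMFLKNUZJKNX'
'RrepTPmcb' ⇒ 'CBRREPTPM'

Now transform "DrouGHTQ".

TQDROUGH

In each case the input is transformed by: move the last 2 characters to the front (rotate right by 2), then convert every letter to uppercase.
Applying both steps to "DrouGHTQ": "TQDrouGH", then "TQDROUGH".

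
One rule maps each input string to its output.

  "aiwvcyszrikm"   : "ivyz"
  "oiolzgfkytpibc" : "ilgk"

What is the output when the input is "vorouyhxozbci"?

ooyx

Each output is the input with this applied: keep every other character starting from the second (positions 2nd, 4th, 6th, ...), then keep only the first 4 characters.
On "vorouyhxozbci": the first step gives "ooyxzc", and the second then gives "ooyx".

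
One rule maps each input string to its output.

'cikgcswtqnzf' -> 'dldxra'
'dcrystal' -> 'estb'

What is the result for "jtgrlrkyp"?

The rule is to keep every other character starting from the first (positions 1st, 3rd, 5th, ...), then shift every letter 1 place forward in the alphabet (wrapping around).
Applying both steps to "jtgrlrkyp": "jglkp", then "khmlq".

khmlq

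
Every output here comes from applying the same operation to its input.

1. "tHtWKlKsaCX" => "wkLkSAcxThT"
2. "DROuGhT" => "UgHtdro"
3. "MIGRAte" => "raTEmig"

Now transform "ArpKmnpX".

What's happening: flip the case of every letter, then move the first 3 characters to the end (rotate left by 3).
Working it through for "ArpKmnpX": intermediate "aRPkMNPx", final "kMNPxaRP".

kMNPxaRP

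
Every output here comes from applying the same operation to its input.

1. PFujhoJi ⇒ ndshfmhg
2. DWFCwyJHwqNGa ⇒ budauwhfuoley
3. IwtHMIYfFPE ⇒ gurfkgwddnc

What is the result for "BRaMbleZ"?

In each case the input is transformed by: shift every letter 2 places backward in the alphabet (wrapping around), then convert every letter to lowercase.
Starting from "BRaMbleZ": after the first operation, "ZPyKzjcX"; after the second, "zpykzjcx".

zpykzjcx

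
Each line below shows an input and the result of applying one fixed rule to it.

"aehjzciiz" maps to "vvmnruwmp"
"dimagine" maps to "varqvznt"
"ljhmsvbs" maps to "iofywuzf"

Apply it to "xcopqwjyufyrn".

leakpbcdjwlhs

In each case the input is transformed by: shift every letter 13 places forward in the alphabet (wrapping around) — i.e. ROT13, then move the last 3 characters to the front (rotate right by 3).
Working it through for "xcopqwjyufyrn": intermediate "kpbcdjwlhslea", final "leakpbcdjwlhs".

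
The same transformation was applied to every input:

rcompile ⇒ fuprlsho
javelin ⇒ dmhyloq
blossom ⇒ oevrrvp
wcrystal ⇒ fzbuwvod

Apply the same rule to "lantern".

Looking at the pairs, the operation is to swap each adjacent pair of characters (1↔2, 3↔4, ...), then shift every letter 3 places forward in the alphabet (wrapping around).
On "lantern": the first step gives "altnren", and the second then gives "dowquhq".

dowquhq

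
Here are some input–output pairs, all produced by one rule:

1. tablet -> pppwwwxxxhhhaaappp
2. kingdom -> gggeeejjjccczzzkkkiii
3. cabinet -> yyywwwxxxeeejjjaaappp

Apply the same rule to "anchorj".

wwwjjjyyydddkkknnnfff

The pattern: shift every letter 4 places backward in the alphabet (wrapping around), then repeat every character 3 times.
Working it through for "anchorj": intermediate "wjydknf", final "wwwjjjyyydddkkknnnfff".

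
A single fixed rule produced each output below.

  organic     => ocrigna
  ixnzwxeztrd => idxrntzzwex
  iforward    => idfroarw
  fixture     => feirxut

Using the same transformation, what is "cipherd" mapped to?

cdirpeh

In each case the input is transformed by: take characters alternately from the front and the back (1st, last, 2nd, 2nd-last, ...).
On "cipherd" that produces "cdirpeh".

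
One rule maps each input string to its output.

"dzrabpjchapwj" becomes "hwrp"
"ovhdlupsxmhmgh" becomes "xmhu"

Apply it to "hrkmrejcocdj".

The transformation: keep one character in every 3, starting at position 3 (positions 3rd, 6th, 9th, ...), then move the last 2 characters to the front (rotate right by 2).
Starting from "hrkmrejcocdj": after the first operation, "keoj"; after the second, "ojke".

ojke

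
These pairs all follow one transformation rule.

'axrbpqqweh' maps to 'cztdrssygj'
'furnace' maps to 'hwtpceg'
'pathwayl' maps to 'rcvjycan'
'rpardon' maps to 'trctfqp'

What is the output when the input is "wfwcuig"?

yhyewki

The pattern: shift every letter 2 places forward in the alphabet (wrapping around).
On "wfwcuig" that produces "yhyewki".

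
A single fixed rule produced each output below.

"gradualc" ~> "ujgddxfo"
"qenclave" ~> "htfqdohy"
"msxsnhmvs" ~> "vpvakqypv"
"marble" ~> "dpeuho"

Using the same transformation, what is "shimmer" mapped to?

Looking at the pairs, the operation is to shift every letter 3 places forward in the alphabet (wrapping around), then swap each adjacent pair of characters (1↔2, 3↔4, ...).
Applying both steps to "shimmer": "vklpphu", then "kvplhpu".

kvplhpu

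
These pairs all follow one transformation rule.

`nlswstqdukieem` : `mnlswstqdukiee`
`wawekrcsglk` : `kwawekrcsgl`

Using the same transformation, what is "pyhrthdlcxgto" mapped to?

opyhrthdlcxgt

The transformation: move the last character to the front.
Applying that to "pyhrthdlcxgto" gives "opyhrthdlcxgt".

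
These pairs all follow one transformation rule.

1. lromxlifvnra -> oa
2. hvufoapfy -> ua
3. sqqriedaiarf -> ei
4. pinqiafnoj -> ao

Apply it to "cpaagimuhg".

Rule — keep one character in every 3, starting at position 3 (positions 3rd, 6th, 9th, ...), then keep only the vowels.
Applying both steps to "cpaagimuhg": "aih", then "ai".
(Check on "hvufoapfy": → "uay" → "ua" ✓)

ai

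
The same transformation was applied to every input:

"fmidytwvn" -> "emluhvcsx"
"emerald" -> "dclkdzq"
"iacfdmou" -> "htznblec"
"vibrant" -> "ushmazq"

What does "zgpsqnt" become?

ysfmopr

In each case the input is transformed by: take characters alternately from the front and the back (1st, last, 2nd, 2nd-last, ...), then shift every letter 1 place backward in the alphabet (wrapping around).
On "zgpsqnt": the first step gives "ztgnpqs", and the second then gives "ysfmopr".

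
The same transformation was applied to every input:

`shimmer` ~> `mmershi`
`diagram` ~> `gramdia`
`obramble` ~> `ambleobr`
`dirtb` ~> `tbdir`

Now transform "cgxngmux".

Looking at the pairs, the operation is to move the first 3 characters to the end (rotate left by 3).
Applying that to "cgxngmux" gives "ngmuxcgx".

ngmuxcgx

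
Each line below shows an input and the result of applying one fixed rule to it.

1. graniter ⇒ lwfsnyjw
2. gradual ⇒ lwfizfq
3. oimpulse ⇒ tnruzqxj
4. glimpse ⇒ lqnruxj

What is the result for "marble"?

Looking at the pairs, the operation is to shift every letter 5 places forward in the alphabet (wrapping around).
On "marble" that produces "rfwgqj".

rfwgqj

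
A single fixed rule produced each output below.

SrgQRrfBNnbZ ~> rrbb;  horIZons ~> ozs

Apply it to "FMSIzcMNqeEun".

mzne

The transformation: keep one character in every 3, starting at position 2 (positions 2nd, 5th, 8th, ...), then convert every letter to lowercase.
Starting from "FMSIzcMNqeEun": after the first operation, "MzNE"; after the second, "mzne".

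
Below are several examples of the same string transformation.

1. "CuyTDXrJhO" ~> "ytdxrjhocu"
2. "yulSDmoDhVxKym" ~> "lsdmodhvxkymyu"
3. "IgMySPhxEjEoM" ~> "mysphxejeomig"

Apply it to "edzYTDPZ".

zytdpzed

Each output is the input with this applied: move the first 2 characters to the end (rotate left by 2), then convert every letter to lowercase.
On "edzYTDPZ": the first step gives "zYTDPZed", and the second then gives "zytdpzed".
(Check on "yulSDmoDhVxKym": → "lSDmoDhVxKymyu" → "lsdmodhvxkymyu" ✓)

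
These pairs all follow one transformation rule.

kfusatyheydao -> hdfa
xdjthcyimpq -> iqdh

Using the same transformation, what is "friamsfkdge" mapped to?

The pattern: keep one character in every 3, starting at position 2 (positions 2nd, 5th, 8th, ...), then move the first 2 characters to the end (rotate left by 2).
Applying both steps to "friamsfkdge": "rmke", then "kerm".
(Check on "kfusatyheydao": → "fahd" → "hdfa" ✓)

kerm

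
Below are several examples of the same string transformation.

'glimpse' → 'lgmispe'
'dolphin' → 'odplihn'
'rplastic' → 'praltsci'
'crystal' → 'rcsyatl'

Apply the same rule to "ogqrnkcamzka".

The pattern: swap each adjacent pair of characters (1↔2, 3↔4, ...).
On "ogqrnkcamzka" that produces "gorqknaczmak".

gorqknaczmak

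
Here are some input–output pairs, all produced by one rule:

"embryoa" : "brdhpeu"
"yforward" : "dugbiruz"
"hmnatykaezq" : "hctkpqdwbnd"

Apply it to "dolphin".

klqgros

What's happening: move the last 3 characters to the front (rotate right by 3), then shift every letter 3 places forward in the alphabet (wrapping around).
Applying that to "dolphin" gives "klqgros".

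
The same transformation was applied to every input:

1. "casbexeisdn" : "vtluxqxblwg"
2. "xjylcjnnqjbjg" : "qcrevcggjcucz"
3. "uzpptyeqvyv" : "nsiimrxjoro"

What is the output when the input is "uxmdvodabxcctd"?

Looking at the pairs, the operation is to shift every letter 7 places backward in the alphabet (wrapping around).
On "uxmdvodabxcctd" that produces "nqfwohwtuqvvmw".

nqfwohwtuqvvmw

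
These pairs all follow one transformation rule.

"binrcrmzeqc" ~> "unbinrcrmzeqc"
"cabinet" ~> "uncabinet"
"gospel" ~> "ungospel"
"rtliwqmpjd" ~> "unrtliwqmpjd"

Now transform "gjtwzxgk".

In each case the input is transformed by: prepend "un".
So "gjtwzxgk" becomes "ungjtwzxgk".

ungjtwzxgk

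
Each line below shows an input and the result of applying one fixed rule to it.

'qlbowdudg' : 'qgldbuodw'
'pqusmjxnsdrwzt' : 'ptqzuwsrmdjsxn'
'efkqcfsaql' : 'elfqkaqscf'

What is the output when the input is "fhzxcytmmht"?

fthhzmxmcty

Looking at the pairs, the operation is to take characters alternately from the front and the back (1st, last, 2nd, 2nd-last, ...).
Doing the same to "fhzxcytmmht": "fthhzmxmcty".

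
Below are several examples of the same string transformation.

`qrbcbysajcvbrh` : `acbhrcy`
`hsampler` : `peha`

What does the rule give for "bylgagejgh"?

The rule is to swap the front and back halves of the string, then keep every other character starting from the first (positions 1st, 3rd, 5th, ...).
For "bylgagejgh" the result is "gjhyg".

gjhyg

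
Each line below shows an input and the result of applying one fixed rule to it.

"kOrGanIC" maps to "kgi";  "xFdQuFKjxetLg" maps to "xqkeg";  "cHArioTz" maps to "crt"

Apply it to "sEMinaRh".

sir

Rule — keep one character in every 3, starting at position 1 (positions 1st, 4th, 7th, ...), then convert every letter to lowercase.
On "sEMinaRh": the first step gives "siR", and the second then gives "sir".
(Check on "cHArioTz": → "crT" → "crt" ✓)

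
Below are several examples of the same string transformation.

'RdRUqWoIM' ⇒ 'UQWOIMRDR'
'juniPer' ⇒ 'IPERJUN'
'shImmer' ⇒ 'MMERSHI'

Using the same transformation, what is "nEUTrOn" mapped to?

What's happening: move the first 3 characters to the end (rotate left by 3), then convert every letter to uppercase.
Working it through for "nEUTrOn": intermediate "TrOnnEU", final "TRONNEU".

TRONNEU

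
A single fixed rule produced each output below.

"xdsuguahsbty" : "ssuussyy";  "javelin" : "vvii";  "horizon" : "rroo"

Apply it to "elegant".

eenn

The pattern: keep one character in every 3, starting at position 3 (positions 3rd, 6th, 9th, ...), then double every character.
So "elegant" becomes "eenn".
(Check on "javelin": → "vi" → "vvii" ✓)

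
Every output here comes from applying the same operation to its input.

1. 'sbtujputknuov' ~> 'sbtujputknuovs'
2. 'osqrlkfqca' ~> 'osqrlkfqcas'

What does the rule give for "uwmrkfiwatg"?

uwmrkfiwatgs

Each output is the input with this applied: append "s".
So "uwmrkfiwatg" becomes "uwmrkfiwatgs".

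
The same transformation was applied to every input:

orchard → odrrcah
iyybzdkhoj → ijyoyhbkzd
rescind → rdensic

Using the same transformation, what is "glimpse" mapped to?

In each case the input is transformed by: take characters alternately from the front and the back (1st, last, 2nd, 2nd-last, ...).
"glimpse" → "gelsipm".

gelsipm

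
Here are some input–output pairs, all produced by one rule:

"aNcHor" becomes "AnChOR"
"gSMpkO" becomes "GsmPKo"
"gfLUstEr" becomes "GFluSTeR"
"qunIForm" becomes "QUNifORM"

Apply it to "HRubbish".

hrUBBISH

What's happening: flip the case of every letter.
"HRubbish" → "hrUBBISH".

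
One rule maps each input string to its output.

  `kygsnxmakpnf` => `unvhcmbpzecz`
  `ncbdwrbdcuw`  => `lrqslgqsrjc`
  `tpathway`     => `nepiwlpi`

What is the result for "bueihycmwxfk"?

zjtxwnrblmuq

Looking at the pairs, the operation is to swap the first and last characters, then shift every letter 11 places backward in the alphabet (wrapping around).
Working it through for "bueihycmwxfk": intermediate "kueihycmwxfb", final "zjtxwnrblmuq".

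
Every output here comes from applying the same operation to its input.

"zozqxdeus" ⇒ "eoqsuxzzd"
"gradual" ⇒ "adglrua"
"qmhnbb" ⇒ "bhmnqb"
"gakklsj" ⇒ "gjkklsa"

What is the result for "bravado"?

abdorva

The pattern: sort the characters into alphabetical order, then move the first character to the end.
Starting from "bravado": after the first operation, "aabdorv"; after the second, "abdorva".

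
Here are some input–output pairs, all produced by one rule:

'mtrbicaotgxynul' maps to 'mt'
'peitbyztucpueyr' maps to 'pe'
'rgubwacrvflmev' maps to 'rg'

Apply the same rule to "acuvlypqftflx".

The transformation: keep only the first 2 characters.
So "acuvlypqftflx" becomes "ac".

ac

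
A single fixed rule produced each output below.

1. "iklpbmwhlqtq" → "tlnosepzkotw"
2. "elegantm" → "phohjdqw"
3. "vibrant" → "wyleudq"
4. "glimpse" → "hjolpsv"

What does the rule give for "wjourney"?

The pattern: shift every letter 3 places forward in the alphabet (wrapping around), then move the last character to the front.
For "wjourney", step one produces "zmrxuqhb"; step two turns that into "bzmrxuqh".

bzmrxuqh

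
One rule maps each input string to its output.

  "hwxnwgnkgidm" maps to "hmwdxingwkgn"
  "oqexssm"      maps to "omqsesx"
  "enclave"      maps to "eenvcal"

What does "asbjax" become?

axsabj

The pattern: take characters alternately from the front and the back (1st, last, 2nd, 2nd-last, ...).
So "asbjax" becomes "axsabj".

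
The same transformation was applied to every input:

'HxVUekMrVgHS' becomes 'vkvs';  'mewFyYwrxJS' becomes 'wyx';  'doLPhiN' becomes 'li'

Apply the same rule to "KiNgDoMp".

The rule is to keep one character in every 3, starting at position 3 (positions 3rd, 6th, 9th, ...), then convert every letter to lowercase.
Applying both steps to "KiNgDoMp": "No", then "no".

no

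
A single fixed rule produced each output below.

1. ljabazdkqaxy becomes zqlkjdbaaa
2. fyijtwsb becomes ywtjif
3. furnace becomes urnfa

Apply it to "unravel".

vurna

In each case the input is transformed by: delete the last 2 characters, then sort the characters into reverse alphabetical order.
For "unravel" the result is "vurna".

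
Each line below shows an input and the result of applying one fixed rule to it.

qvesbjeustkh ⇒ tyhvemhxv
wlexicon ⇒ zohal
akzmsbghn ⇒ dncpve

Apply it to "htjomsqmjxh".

Rule — delete the last 3 characters, then shift every letter 3 places forward in the alphabet (wrapping around).
Starting from "htjomsqmjxh": after the first operation, "htjomsqm"; after the second, "kwmrpvtp".

kwmrpvtp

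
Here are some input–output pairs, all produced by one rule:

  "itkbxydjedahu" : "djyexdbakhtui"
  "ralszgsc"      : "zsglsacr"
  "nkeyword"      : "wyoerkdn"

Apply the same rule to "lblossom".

soslobml

Rule — take characters alternately from the front and the back (1st, last, 2nd, 2nd-last, ...), then reverse the string.
So "lblossom" becomes "soslobml".
(Check on "nkeyword": → "ndkreoyw" → "wyoerkdn" ✓)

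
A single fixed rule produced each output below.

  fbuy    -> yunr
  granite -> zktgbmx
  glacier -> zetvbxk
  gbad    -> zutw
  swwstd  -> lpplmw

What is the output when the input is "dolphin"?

The rule is to shift every letter 7 places backward in the alphabet (wrapping around).
So "dolphin" becomes "wheiabg".

wheiabg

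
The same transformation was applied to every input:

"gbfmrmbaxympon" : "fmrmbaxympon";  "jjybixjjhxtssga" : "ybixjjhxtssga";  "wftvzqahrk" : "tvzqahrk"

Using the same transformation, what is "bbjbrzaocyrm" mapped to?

Rule — delete the first 2 characters.
So "bbjbrzaocyrm" becomes "jbrzaocyrm".

jbrzaocyrm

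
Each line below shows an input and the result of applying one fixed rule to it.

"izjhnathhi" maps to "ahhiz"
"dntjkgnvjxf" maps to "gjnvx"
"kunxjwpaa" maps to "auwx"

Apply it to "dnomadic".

The pattern: keep every other character starting from the second (positions 2nd, 4th, 6th, ...), then sort the characters into alphabetical order.
So "dnomadic" becomes "cdmn".
(Check on "dntjkgnvjxf": → "njgvx" → "gjnvx" ✓)

cdmn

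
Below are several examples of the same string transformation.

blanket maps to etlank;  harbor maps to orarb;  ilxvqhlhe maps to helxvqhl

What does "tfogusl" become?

Each output is the input with this applied: delete the first character, then move the last 2 characters to the front (rotate right by 2).
On "tfogusl": the first step gives "fogusl", and the second then gives "slfogu".

slfogu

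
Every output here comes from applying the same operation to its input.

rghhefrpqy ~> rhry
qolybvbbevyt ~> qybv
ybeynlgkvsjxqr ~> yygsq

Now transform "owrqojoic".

Looking at the pairs, the operation is to keep one character in every 3, starting at position 1 (positions 1st, 4th, 7th, ...).
For "owrqojoic" the result is "oqo".

oqo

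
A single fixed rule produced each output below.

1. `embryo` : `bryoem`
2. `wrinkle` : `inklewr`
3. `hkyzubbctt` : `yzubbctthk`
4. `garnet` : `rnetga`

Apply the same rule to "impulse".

pulseim

What's happening: move the first 2 characters to the end (rotate left by 2).
For "impulse" the result is "pulseim".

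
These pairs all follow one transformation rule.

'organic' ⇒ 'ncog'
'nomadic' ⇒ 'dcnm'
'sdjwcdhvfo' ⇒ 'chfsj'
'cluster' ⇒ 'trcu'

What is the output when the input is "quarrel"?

rlqa

The transformation: keep every other character starting from the first (positions 1st, 3rd, 5th, ...), then move the first 2 characters to the end (rotate left by 2).
Applying both steps to "quarrel": "qarl", then "rlqa".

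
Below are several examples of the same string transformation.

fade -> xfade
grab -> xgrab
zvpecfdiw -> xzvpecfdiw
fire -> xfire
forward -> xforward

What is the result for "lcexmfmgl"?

xlcexmfmgl

In each case the input is transformed by: prepend "x".
So "lcexmfmgl" becomes "xlcexmfmgl".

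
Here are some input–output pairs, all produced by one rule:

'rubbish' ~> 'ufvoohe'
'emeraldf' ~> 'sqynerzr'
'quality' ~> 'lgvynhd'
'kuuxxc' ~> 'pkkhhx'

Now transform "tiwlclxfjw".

jwskypyjvg

Rule — shift every letter 13 places forward in the alphabet (wrapping around) — i.e. ROT13, then reverse the string.
On "tiwlclxfjw": the first step gives "gvjypykswj", and the second then gives "jwskypyjvg".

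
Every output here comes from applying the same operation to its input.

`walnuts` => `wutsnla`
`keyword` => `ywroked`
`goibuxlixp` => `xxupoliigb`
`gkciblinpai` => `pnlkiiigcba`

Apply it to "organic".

The transformation: sort the characters into reverse alphabetical order.
So "organic" becomes "ronigca".

ronigca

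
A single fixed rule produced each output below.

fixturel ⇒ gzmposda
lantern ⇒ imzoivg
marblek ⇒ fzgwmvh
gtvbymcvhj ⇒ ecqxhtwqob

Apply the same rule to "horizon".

ijudmjc

Rule — shift every letter 5 places backward in the alphabet (wrapping around), then reverse the string.
Starting from "horizon": after the first operation, "cjmduji"; after the second, "ijudmjc".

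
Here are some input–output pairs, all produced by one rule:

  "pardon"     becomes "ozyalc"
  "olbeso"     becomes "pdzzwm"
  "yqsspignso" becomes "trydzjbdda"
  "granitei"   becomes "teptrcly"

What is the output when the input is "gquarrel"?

ccpwrbfl

Looking at the pairs, the operation is to swap the front and back halves of the string, then shift every letter 11 places forward in the alphabet (wrapping around).
Applying both steps to "gquarrel": "rrelgqua", then "ccpwrbfl".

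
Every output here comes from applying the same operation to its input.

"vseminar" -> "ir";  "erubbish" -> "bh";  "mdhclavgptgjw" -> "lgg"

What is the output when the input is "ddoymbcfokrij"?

What's happening: keep one character in every 3, starting at position 2 (positions 2nd, 5th, 8th, ...), then delete the first character.
For "ddoymbcfokrij", step one produces "dmfr"; step two turns that into "mfr".

mfr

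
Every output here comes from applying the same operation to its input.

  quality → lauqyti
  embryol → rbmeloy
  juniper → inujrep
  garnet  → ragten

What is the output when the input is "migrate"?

rgimeta

The rule is to reverse the string, then move the first 3 characters to the end (rotate left by 3).
On "migrate": the first step gives "etargim", and the second then gives "rgimeta".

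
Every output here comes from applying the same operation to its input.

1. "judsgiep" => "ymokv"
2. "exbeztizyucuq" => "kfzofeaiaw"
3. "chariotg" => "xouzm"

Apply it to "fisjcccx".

Each output is the input with this applied: delete the first 3 characters, then shift every letter 6 places forward in the alphabet (wrapping around).
For "fisjcccx", step one produces "jcccx"; step two turns that into "piiid".

piiid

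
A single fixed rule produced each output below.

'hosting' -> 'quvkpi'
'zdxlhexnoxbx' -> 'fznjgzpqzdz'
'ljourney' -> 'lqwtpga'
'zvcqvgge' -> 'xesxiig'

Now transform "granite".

In each case the input is transformed by: delete the first character, then shift every letter 2 places forward in the alphabet (wrapping around).
Working it through for "granite": intermediate "ranite", final "tcpkvg".
(Check on "ljourney": → "journey" → "lqwtpga" ✓)

tcpkvg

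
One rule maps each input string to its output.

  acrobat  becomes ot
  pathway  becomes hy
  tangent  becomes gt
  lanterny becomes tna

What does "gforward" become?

rrf

The transformation: move the first 2 characters to the end (rotate left by 2), then keep one character in every 3, starting at position 2 (positions 2nd, 5th, 8th, ...).
On "gforward": the first step gives "orwardgf", and the second then gives "rrf".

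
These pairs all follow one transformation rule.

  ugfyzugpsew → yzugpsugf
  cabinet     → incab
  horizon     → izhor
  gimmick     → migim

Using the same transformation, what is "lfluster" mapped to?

Looking at the pairs, the operation is to delete the last 2 characters, then move the first 3 characters to the end (rotate left by 3).
On "lfluster": the first step gives "lflust", and the second then gives "ustlfl".
(Check on "horizon": → "horiz" → "izhor" ✓)

ustlfl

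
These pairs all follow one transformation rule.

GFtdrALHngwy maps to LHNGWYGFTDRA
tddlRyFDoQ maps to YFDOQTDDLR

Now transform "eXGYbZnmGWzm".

The transformation: swap the front and back halves of the string, then convert every letter to uppercase.
"eXGYbZnmGWzm" → "nmGWzmeXGYbZ" → "NMGWZMEXGYBZ".

NMGWZMEXGYBZ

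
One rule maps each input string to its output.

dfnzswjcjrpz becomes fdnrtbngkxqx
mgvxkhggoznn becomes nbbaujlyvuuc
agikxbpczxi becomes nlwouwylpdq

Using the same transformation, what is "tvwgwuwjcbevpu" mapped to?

The transformation: shift every letter 12 places backward in the alphabet (wrapping around), then move the last 3 characters to the front (rotate right by 3).
Applying that to "tvwgwuwjcbevpu" gives "jdihjkukikxqps".

jdihjkukikxqps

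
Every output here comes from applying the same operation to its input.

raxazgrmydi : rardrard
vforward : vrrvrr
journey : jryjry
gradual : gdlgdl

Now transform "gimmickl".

gmkgmk

The pattern: keep one character in every 3, starting at position 1 (positions 1st, 4th, 7th, ...), then write the whole string twice.
For "gimmickl" the result is "gmkgmk".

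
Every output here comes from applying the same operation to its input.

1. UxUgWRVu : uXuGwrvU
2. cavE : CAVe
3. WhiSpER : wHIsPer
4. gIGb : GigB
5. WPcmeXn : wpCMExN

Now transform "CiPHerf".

In each case the input is transformed by: flip the case of every letter.
So "CiPHerf" becomes "cIphERF".

cIphERF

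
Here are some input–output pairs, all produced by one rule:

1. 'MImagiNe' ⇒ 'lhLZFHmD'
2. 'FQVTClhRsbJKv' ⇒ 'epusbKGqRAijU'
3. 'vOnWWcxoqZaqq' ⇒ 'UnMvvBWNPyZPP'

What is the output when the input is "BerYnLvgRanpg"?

aDQxMkUFqZMOF

Rule — flip the case of every letter, then shift every letter 1 place backward in the alphabet (wrapping around).
So "BerYnLvgRanpg" becomes "aDQxMkUFqZMOF".
(Check on "vOnWWcxoqZaqq": → "VoNwwCXOQzAQQ" → "UnMvvBWNPyZPP" ✓)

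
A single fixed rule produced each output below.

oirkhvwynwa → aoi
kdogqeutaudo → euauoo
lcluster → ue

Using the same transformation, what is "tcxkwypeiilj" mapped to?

eii

The pattern: move the first 3 characters to the end (rotate left by 3), then keep only the vowels.
"tcxkwypeiilj" → "kwypeiiljtcx" → "eii".
(Check on "oirkhvwynwa": → "khvwynwaoir" → "aoi" ✓)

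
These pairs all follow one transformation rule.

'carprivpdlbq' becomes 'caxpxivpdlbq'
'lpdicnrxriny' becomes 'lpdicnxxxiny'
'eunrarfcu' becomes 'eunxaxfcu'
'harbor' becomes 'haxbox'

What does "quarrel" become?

quaxxel

Looking at the pairs, the operation is to replace every "r" with "x".
Applying that to "quarrel" gives "quaxxel".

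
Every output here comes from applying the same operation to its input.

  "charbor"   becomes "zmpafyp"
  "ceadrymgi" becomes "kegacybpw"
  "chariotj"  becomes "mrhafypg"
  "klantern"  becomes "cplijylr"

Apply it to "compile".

gjcamkn

Rule — shift every letter 2 places backward in the alphabet (wrapping around), then move the last 3 characters to the front (rotate right by 3).
Applying both steps to "compile": "amkngjc", then "gjcamkn".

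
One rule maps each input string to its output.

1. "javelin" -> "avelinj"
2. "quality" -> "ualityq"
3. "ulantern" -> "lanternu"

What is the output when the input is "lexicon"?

exiconl

The rule is to move the first character to the end.
For "lexicon" the result is "exiconl".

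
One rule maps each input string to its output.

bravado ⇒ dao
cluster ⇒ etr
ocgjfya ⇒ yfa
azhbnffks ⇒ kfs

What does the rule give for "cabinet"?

ent

Each output is the input with this applied: swap each adjacent pair of characters (1↔2, 3↔4, ...), then keep only the last 3 characters.
"cabinet" → "acibent" → "ent".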